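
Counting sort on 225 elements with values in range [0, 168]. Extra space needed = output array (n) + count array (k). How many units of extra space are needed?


Output array size: 225 (to store sorted result)
Count array size: 169 (one slot per possible value, range 0 to 168)
Total extra space = 225 + 169 = 394


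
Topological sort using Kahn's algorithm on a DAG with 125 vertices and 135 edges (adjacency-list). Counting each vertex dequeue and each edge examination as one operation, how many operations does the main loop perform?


Kahn's algorithm:
  1. Compute in-degrees: O(V + E)
  2. Process queue: each vertex dequeued once (O(V))
     each edge examined once (O(E))
Total = V + E = 125 + 135 = 260


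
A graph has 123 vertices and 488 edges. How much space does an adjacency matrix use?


Adjacency matrix: V x V grid of entries
Space = V^2 = 123^2 = 123 * 123 = 15129


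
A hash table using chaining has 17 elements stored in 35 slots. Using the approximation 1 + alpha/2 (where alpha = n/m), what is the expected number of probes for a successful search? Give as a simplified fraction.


Load factor alpha = n/m = 17/35
Expected probes = 1 + alpha/2 = 1 + 17/(2*35)
= 1 + 17/70
= 70/70 + 17/70
= 87/70


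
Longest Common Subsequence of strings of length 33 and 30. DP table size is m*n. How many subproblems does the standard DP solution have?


DP table indexed by positions in both strings.
First string: 33 positions
Second string: 30 positions
Total = 33 * 30 = 990


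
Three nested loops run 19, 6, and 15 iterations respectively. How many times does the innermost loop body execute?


Loop 1 (outermost): 19 iterations
Loop 2 (middle): 6 iterations per outer
Loop 3 (innermost): 15 iterations per middle
Total = 19 * 6 * 15 = 1710


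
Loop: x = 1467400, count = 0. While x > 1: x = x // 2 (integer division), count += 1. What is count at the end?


The variable x halves each step:
x = 1467400 -> 733700 -> 366850 -> 183425 -> 91712 -> 45856 -> 22928 -> 11464 -> 5732 -> 2866 -> 1433 -> 716 -> 358 -> 179 -> 89 -> 44 -> 22 -> 11 -> 5 -> 2 -> 1
Number of halvings = floor(log2(1467400)) = 20


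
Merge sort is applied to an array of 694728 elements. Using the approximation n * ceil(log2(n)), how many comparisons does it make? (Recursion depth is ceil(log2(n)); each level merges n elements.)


Merge sort divides the array into halves recursively.
Number of levels = ceil(log2(694728)) = 20
At each level, approximately n = 694728 comparisons are needed for merging.
Total comparisons ~ n * ceil(log2(n)) = 694728 * 20 = 13894560


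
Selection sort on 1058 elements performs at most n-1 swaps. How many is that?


Each of the 1057 passes places one element in its final position.
Pass 1: swap minimum into position 0
Pass 2: swap minimum of remaining into position 1
...
Pass 1057: last two elements, one swap
Maximum swaps = 1058 - 1 = 1057


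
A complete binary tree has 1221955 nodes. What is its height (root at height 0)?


In a complete binary tree, level k holds nodes 2^k .. 2^(k+1)-1 (1-indexed).
Height = floor(log2(n)) = floor(log2(1221955)) = 20
Check: 2^20 = 1048576 <= 1221955 < 2097152 = 2^21


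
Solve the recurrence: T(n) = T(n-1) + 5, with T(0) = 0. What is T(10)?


Unrolling the recurrence:
T(10) = T(9) + 5
       = T(8) + 5 + 5
       = T(7) + 5*3
       ...
       = T(0) + 5*10
       = 0 + 50 = 50


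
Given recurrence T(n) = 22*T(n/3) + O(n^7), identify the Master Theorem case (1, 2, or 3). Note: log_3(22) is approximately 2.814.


Master Theorem parameters: a=22, b=3, c=7
log_b(a) = 2.814
Compare b^c with a: 3^7 = 2187 > 22, so c > log_b(a).
Comparing c=7 vs log_b(a)=2.814:
7 > 2.814 => Case 3
Result: T(n) = O(n^7)
Master Theorem case = 3


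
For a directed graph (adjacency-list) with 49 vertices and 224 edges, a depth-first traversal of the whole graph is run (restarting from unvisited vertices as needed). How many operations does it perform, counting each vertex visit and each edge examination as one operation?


A full DFS traversal visits each vertex once and examines each edge once.
V = 49
E = 224
Sum = 49 + 224 = 273


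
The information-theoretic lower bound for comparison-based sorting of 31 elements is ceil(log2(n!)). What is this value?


A binary decision tree of height h has at most 2^h leaves and needs at least n! of them, so h >= ceil(log2(n!)).
31! is far too large to multiply out, so use Stirling's series:
  ln(n!) ~ n ln n - n + (1/2) ln(2 pi n) + 1/(12n)  (error below 1/(360 n^3), negligible here)
  ln(31) = 3.4339872
  n ln n = 31 * 3.4339872 = 106.4536
  (1/2) ln(2 pi * 31) = (1/2) ln(194.7787) = 2.6359
  1/(12*31) = 0.0027
  ln(31!) ~ 106.4536 - 31 + 2.6359 + 0.0027 = 78.0922
Convert to base 2: log2(31!) = 78.0922 / ln 2 = 78.0922 / 0.69314718 = 112.6632
ceil(112.6632) = 113


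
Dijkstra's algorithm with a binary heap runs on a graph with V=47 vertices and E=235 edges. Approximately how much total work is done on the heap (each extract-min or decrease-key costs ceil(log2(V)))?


Dijkstra with a binary heap: each vertex is extracted once, each edge may relax once.
Each heap operation costs O(log V).
V + E = 47 + 235 = 282
ceil(log2(47)) = 6 (since 2^5 = 32 < 47 <= 64 = 2^6)
Total heap work = (V+E) * ceil(log2(V)) = 282 * 6 = 1692


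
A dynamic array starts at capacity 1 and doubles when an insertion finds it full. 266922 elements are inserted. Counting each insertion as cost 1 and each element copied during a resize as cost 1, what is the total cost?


n = 266922
Insertion costs: 266922
Resizes copy 1, 2, 4, ... up to the largest power of 2 that is <= n-1 = 266921, i.e. 262144.
Copy costs = 1 + 2 + 4 + 8 + 16 + 32 + 64 + 128 + 256 + 512 + 1024 + 2048 + 4096 + 8192 + 16384 + 32768 + 65536 + 131072 + 262144 = 524287
Total = 266922 + 524287 = 791209


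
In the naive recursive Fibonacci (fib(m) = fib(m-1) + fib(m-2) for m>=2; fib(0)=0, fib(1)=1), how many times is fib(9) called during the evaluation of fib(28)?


Let N(m) = number of times fib(m) is called while evaluating fib(28).
N(28) = 1 (the initial call).
N(27) = 1 (only fib(28) calls it).
For 1 <= m <= 26: fib(m) is called by fib(m+1) and fib(m+2), so
  N(m) = N(m+1) + N(m+2).
fib(0) is called only by fib(2), so N(0) = N(2).
Walk down from m=28:
  N(28)=1, N(27)=1, N(26)=2, N(25)=3, N(24)=5, N(23)=8, N(22)=13, N(21)=21, N(20)=34, N(19)=55, N(18)=89, N(17)=144, N(16)=233, N(15)=377, N(14)=610, N(13)=987, N(12)=1597, N(11)=2584, N(10)=4181, N(9)=6765
N(9) = 6765


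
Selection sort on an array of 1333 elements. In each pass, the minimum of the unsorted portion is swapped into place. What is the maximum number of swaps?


Selection sort performs one swap per pass:
  Pass 1: find min in positions 0 to 1332, swap with position 0
  Pass 2: find min in positions 1 to 1332, swap with position 1
  Pass 3: find min in positions 2 to 1332, swap with position 2
  Pass 4: find min in positions 3 to 1332, swap with position 3
  Pass 5: find min in positions 4 to 1332, swap with position 4
  ... (1327 more passes)
Total passes (and swaps) = n - 1 = 1333 - 1 = 1332


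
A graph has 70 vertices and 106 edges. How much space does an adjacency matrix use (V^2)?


Adjacency matrix: V x V grid of entries
Space = V^2 = 70^2 = 70 * 70 = 4900


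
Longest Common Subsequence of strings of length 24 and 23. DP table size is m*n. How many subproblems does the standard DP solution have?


DP table indexed by positions in both strings.
First string: 24 positions
Second string: 23 positions
Total = 24 * 23 = 552


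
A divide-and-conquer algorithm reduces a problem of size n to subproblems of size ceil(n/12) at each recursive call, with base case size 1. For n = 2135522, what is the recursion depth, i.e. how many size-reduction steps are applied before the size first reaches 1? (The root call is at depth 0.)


Each step divides the size by 12 (rounding up); after k steps the size is ceil(n/12^k), which equals 1 exactly when 12^k >= n.
So the depth is the smallest k with 12^k >= 2135522, i.e. ceil(log_12(2135522)).
12^5 = 248832 < 2135522 <= 2985984 = 12^6
Recursion depth = 6


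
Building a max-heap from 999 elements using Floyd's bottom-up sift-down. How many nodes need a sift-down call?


In a heap of 999 elements (0-indexed array):
  Last element index: 998
  Parent of last element: floor((998 - 1) / 2) = 498
  Internal nodes: indices 0 to 498
  Count = floor(999/2) = 499


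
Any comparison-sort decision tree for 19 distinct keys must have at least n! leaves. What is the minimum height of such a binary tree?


A binary decision tree of height h has at most 2^h leaves and needs at least n! of them, so h >= ceil(log2(n!)).
Compute 19! as a running product:
  x2 = 2, x3 = 6, x4 = 24, x5 = 120
  x6 = 720, x7 = 5040, x8 = 40320, x9 = 362880
  x10 = 3628800, x11 = 39916800, x12 = 479001600, x13 = 6227020800
  x14 = 87178291200, x15 = 1307674368000, x16 = 20922789888000, x17 = 355687428096000
  x18 = 6402373705728000, x19 = 121645100408832000
19! = 121645100408832000
Bracket between powers of 2:
  2^56 = 72057594037927936 < 121645100408832000 <= 144115188075855872 = 2^57
So ceil(log2(19!)) = 57


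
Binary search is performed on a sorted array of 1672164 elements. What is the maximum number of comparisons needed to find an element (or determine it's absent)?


Binary search halves the search space each comparison:
  Step 1: search space = 1672164 -> 836082
  Step 2: search space = 836082 -> 418041
  Step 3: search space = 418041 -> 209020
  Step 4: search space = 209020 -> 104510
  Step 5: search space = 104510 -> 52255
  Step 6: search space = 52255 -> 26127
  Step 7: search space = 26127 -> 13063
  Step 8: search space = 13063 -> 6531
  Step 9: search space = 6531 -> 3265
  Step 10: search space = 3265 -> 1632
  Step 11: search space = 1632 -> 816
  Step 12: search space = 816 -> 408
  Step 13: search space = 408 -> 204
  Step 14: search space = 204 -> 102
  Step 15: search space = 102 -> 51
  Step 16: search space = 51 -> 25
  Step 17: search space = 25 -> 12
  Step 18: search space = 12 -> 6
  Step 19: search space = 6 -> 3
  Step 20: search space = 3 -> 1
  Step 21: search space = 1 (final check)
Maximum comparisons = floor(log2(1672164)) + 1 = 20 + 1 = 21


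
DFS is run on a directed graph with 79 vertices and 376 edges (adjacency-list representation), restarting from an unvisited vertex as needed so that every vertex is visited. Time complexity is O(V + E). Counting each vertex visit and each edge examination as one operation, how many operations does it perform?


A full DFS traversal processes each vertex exactly once (push/pop on stack).
Each directed edge is examined once.
V = 79, E = 376
V + E = 455


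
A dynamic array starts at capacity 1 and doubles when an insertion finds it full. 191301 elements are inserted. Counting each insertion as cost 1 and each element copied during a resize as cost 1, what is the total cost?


n = 191301
Insertion costs: 191301
Resizes copy 1, 2, 4, ... up to the largest power of 2 that is <= n-1 = 191300, i.e. 131072.
Copy costs = 1 + 2 + 4 + 8 + 16 + 32 + 64 + 128 + 256 + 512 + 1024 + 2048 + 4096 + 8192 + 16384 + 32768 + 65536 + 131072 = 262143
Total = 191301 + 262143 = 453444


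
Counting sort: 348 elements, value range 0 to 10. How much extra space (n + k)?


n = 348 (output array)
k = 11 (count array for 11 distinct values)
Extra space = 348 + 11 = 359


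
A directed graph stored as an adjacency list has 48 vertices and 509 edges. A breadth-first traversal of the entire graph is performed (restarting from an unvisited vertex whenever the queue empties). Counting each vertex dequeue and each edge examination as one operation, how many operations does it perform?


A full BFS traversal dequeues each vertex once and examines each edge once.
Vertex visits: 48
Edge visits: 509
V + E = 48 + 509 = 557


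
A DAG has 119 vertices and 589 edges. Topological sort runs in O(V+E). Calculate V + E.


V = 119 (vertex processing)
E = 589 (edge processing)
V + E = 119 + 589 = 708


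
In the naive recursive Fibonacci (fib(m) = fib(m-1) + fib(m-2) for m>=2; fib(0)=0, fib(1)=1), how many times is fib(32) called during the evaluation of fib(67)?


Let N(m) = number of times fib(m) is called while evaluating fib(67).
N(67) = 1 (the initial call).
N(66) = 1 (only fib(67) calls it).
For 1 <= m <= 65: fib(m) is called by fib(m+1) and fib(m+2), so
  N(m) = N(m+1) + N(m+2).
fib(0) is called only by fib(2), so N(0) = N(2).
Walk down from m=67:
  N(67)=1, N(66)=1, N(65)=2, N(64)=3, N(63)=5, N(62)=8, N(61)=13, N(60)=21, N(59)=34, N(58)=55, N(57)=89, N(56)=144, N(55)=233, N(54)=377, N(53)=610, N(52)=987, N(51)=1597, N(50)=2584, N(49)=4181, N(48)=6765, N(47)=10946, N(46)=17711, N(45)=28657, N(44)=46368, N(43)=75025, N(42)=121393, N(41)=196418, N(40)=317811, N(39)=514229, N(38)=832040, N(37)=1346269, N(36)=2178309, N(35)=3524578, N(34)=5702887, N(33)=9227465, N(32)=14930352
N(32) = 14930352


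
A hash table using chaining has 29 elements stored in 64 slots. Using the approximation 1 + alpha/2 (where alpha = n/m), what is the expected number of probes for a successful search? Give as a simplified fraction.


Load factor alpha = n/m = 29/64
Expected probes = 1 + alpha/2 = 1 + 29/(2*64)
= 1 + 29/128
= 128/128 + 29/128
= 157/128


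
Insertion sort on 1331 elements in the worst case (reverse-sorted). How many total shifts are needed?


In the worst case (reverse-sorted), each element shifts past all previous:
  Element 1: 1 shifts
  Element 2: 2 shifts
  Element 3: 3 shifts
  Element 4: 4 shifts
  Element 5: 5 shifts
  ...
  Element 1330: 1330 shifts
Total = 1 + 2 + ... + 1330
= 1331*(1331-1)/2 = 885115


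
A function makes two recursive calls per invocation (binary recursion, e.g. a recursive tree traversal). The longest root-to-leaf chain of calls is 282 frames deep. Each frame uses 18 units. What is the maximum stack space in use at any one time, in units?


Binary recursion: the two calls run one after the other, so only one root-to-leaf chain of frames is on the stack at a time.
Maximum depth (longest chain) = 282 frames
Each frame = 18 units
Max stack space = 282 * 18 = 5076


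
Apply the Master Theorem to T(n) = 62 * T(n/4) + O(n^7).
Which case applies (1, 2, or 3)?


The Master Theorem: T(n) = a*T(n/b) + O(n^c)
  a = 62, b = 4, c = 7
log_b(a) = log_4(62) ~ 2.977
Compare b^c with a: 4^7 = 16384 > 62, so c > log_b(a).
Since c > log_b(a), Case 3 applies.
T(n) = O(n^7)
Master Theorem case = 3


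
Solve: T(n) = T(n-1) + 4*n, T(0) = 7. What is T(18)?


Expanding the recurrence:
T(18) = T(17) + 4*18
       = T(16) + 4*17 + 4*18
       ...
       = T(0) + 4*(1 + 2 + ... + 18)
       = 7 + 4 * 18*19/2
       = 7 + 4 * 171
       = 7 + 684 = 691


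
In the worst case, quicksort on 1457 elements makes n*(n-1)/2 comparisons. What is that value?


Sum of comparisons per partition:
1456 + 1455 + ... + 1 + 0
= 1457 * (1457 - 1) / 2
= 1457 * 1456 / 2
= 1060696


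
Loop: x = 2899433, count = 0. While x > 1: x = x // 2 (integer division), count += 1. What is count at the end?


The variable x halves each step:
x = 2899433 -> 1449716 -> 724858 -> 362429 -> 181214 -> 90607 -> 45303 -> 22651 -> 11325 -> 5662 -> 2831 -> 1415 -> 707 -> 353 -> 176 -> 88 -> 44 -> 22 -> 11 -> 5 -> 2 -> 1
Number of halvings = floor(log2(2899433)) = 21


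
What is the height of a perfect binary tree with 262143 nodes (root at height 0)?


A perfect binary tree with 262143 nodes:
  262143 = 2^18 - 1
  Levels: 0, 1, ..., 17
  Height = 17


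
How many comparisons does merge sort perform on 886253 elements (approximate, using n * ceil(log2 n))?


Recursion depth: ceil(log2(886253)) = 20
Each recursion level merges n = 886253 elements
Total = 886253 * 20 = 17725060


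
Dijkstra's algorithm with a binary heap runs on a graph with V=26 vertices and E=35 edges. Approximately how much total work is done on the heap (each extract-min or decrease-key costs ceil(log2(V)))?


Dijkstra with a binary heap: each vertex is extracted once, each edge may relax once.
Each heap operation costs O(log V).
V + E = 26 + 35 = 61
ceil(log2(26)) = 5 (since 2^4 = 16 < 26 <= 32 = 2^5)
Total heap work = (V+E) * ceil(log2(V)) = 61 * 5 = 305


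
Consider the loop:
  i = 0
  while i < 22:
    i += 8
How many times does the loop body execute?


Starting at i = 0, each iteration adds 8.
Iterations until i >= 22:
  Iteration 1: i = 0 -> i = 8
  Iteration 2: i = 8 -> i = 16
  Iteration 3: i = 16 -> i = 24
Total iterations = ceil(22/8) = 3


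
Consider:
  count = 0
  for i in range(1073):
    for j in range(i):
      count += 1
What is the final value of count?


For each i, the inner loop runs i times:
  i=0: inner runs 0 times
  i=1: inner runs 1 time
  i=2: inner runs 2 times
  i=3: inner runs 3 times
  i=4: inner runs 4 times
  i=5: inner runs 5 times
  i=6: inner runs 6 times
  i=7: inner runs 7 times
  ...
Total = 0 + 1 + 2 + ... + 1072 = 1073*(1073-1)/2 = 575128


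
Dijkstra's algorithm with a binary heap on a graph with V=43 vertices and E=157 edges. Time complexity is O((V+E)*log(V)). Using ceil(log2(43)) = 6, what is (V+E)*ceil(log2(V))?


Dijkstra with a binary heap: each vertex is extracted once, each edge may relax once.
Each heap operation costs O(log V).
V + E = 43 + 157 = 200
ceil(log2(43)) = 6 (since 2^5 = 32 < 43 <= 64 = 2^6)
Total heap work = (V+E) * ceil(log2(V)) = 200 * 6 = 1200


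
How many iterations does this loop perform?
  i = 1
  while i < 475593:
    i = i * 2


The loop variable doubles each iteration:
i = 1 -> 2 -> 4 -> 8 -> 16 -> 32 -> 64 -> 128 -> 256 -> 512 -> 1024 -> 2048 -> 4096 -> 8192 -> 16384 -> 32768 -> 65536 -> 131072 -> 262144 -> 524288 (stop, 524288 >= 475593)
Number of doublings = ceil(log2(475593)) = 19


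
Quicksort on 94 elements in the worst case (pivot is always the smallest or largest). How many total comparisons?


In the worst case, each partition step picks the worst pivot:
  Partition 1: 93 comparisons (n-1 elements to compare)
  Partition 2: 92 comparisons
  Partition 3: 91 comparisons
  Partition 4: 90 comparisons
  Partition 5: 89 comparisons
  ...
  Last partition: 0 comparisons
Total = (n-1) + (n-2) + ... + 1 + 0 = n*(n-1)/2
= 94*93/2 = 4371


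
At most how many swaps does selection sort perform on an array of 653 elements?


Each of the 652 passes places one element in its final position.
Pass 1: swap minimum into position 0
Pass 2: swap minimum of remaining into position 1
...
Pass 652: last two elements, one swap
Maximum swaps = 653 - 1 = 652


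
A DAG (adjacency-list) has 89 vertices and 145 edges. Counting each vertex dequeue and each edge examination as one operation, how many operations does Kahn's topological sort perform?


V = 89 (vertex processing)
E = 145 (edge processing)
V + E = 89 + 145 = 234


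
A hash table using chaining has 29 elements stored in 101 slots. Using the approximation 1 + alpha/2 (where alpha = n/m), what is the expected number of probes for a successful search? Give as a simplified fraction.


Load factor alpha = n/m = 29/101
Expected probes = 1 + alpha/2 = 1 + 29/(2*101)
= 1 + 29/202
= 202/202 + 29/202
= 231/202


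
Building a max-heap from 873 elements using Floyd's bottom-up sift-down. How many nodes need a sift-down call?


In a heap of 873 elements (0-indexed array):
  Last element index: 872
  Parent of last element: floor((872 - 1) / 2) = 435
  Internal nodes: indices 0 to 435
  Count = floor(873/2) = 436


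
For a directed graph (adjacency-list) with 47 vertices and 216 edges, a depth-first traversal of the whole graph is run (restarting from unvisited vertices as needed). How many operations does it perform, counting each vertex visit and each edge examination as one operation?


A full DFS traversal visits each vertex once and examines each edge once.
V = 47
E = 216
Sum = 47 + 216 = 263


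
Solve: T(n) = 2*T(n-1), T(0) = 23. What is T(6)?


Unrolling:
T(6) = 2*T(5) = 2^2*T(4) = ... = 2^6*T(0)
= 2^6 * 23
= 64 * 23 = 1472


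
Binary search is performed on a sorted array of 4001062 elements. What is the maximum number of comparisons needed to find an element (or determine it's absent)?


Binary search halves the search space each comparison:
  Step 1: search space = 4001062 -> 2000531
  Step 2: search space = 2000531 -> 1000265
  Step 3: search space = 1000265 -> 500132
  Step 4: search space = 500132 -> 250066
  Step 5: search space = 250066 -> 125033
  Step 6: search space = 125033 -> 62516
  Step 7: search space = 62516 -> 31258
  Step 8: search space = 31258 -> 15629
  Step 9: search space = 15629 -> 7814
  Step 10: search space = 7814 -> 3907
  Step 11: search space = 3907 -> 1953
  Step 12: search space = 1953 -> 976
  Step 13: search space = 976 -> 488
  Step 14: search space = 488 -> 244
  Step 15: search space = 244 -> 122
  Step 16: search space = 122 -> 61
  Step 17: search space = 61 -> 30
  Step 18: search space = 30 -> 15
  Step 19: search space = 15 -> 7
  Step 20: search space = 7 -> 3
  Step 21: search space = 3 -> 1
  Step 22: search space = 1 (final check)
Maximum comparisons = floor(log2(4001062)) + 1 = 21 + 1 = 22


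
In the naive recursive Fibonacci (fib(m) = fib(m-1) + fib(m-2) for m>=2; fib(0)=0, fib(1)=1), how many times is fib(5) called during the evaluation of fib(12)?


Let N(m) = number of times fib(m) is called while evaluating fib(12).
N(12) = 1 (the initial call).
N(11) = 1 (only fib(12) calls it).
For 1 <= m <= 10: fib(m) is called by fib(m+1) and fib(m+2), so
  N(m) = N(m+1) + N(m+2).
fib(0) is called only by fib(2), so N(0) = N(2).
Walk down from m=12:
  N(12)=1, N(11)=1, N(10)=2, N(9)=3, N(8)=5, N(7)=8, N(6)=13, N(5)=21
N(5) = 21


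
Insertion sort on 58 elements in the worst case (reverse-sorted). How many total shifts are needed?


In the worst case (reverse-sorted), each element shifts past all previous:
  Element 1: 1 shifts
  Element 2: 2 shifts
  Element 3: 3 shifts
  Element 4: 4 shifts
  Element 5: 5 shifts
  ...
  Element 57: 57 shifts
Total = 1 + 2 + ... + 57
= 58*(58-1)/2 = 1653


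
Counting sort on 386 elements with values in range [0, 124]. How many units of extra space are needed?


Output array size: 386 (to store sorted result)
Count array size: 125 (one slot per possible value, range 0 to 124)
Total extra space = 386 + 125 = 511


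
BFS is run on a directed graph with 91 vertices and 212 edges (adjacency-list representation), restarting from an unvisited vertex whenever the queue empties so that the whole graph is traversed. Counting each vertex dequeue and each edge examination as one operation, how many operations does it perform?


A full BFS traversal dequeues each vertex exactly once and examines each directed edge exactly once.
V = 91 (vertex processing cost)
E = 212 (edge examination cost)
Total operations proportional to V + E = 91 + 212 = 303


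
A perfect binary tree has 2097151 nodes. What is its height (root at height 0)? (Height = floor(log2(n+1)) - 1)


For a perfect binary tree of height h: n = 2^(h+1) - 1, so h = log2(n+1) - 1.
  n + 1 = 2097152 = 2^21
  log2(2097152) = 21
  height = 21 - 1 = 20


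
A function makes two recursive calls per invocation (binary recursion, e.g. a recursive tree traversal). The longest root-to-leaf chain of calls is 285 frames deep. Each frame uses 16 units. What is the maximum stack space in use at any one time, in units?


Binary recursion: the two calls run one after the other, so only one root-to-leaf chain of frames is on the stack at a time.
Maximum depth (longest chain) = 285 frames
Each frame = 16 units
Max stack space = 285 * 16 = 4560


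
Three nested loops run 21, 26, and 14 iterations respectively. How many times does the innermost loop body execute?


Loop 1 (outermost): 21 iterations
Loop 2 (middle): 26 iterations per outer
Loop 3 (innermost): 14 iterations per middle
Total = 21 * 26 * 14 = 7644


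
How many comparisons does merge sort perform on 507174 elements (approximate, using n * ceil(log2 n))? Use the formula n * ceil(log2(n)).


Recursion depth: ceil(log2(507174)) = 19
Each recursion level merges n = 507174 elements
Total = 507174 * 19 = 9636306


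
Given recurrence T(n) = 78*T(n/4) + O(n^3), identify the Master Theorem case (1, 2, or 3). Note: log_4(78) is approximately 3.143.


Master Theorem parameters: a=78, b=4, c=3
log_b(a) = 3.143
Compare b^c with a: 4^3 = 64 < 78, so c < log_b(a).
Comparing c=3 vs log_b(a)=3.143:
3 < 3.143 => Case 1
Result: T(n) = O(n^(log_4 78)) ~ O(n^3.143)
Master Theorem case = 1


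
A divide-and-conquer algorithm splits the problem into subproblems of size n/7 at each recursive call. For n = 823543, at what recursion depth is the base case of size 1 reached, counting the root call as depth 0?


At each depth, the problem size is divided by 7:
  Depth 0: problem size = 823543
  Depth 1: problem size = 117649
  Depth 2: problem size = 16807
  Depth 3: problem size = 2401
  Depth 4: problem size = 343
  Depth 5: problem size = 49
  Depth 6: problem size = 7
  Depth 7: problem size = 1 (base case)
The base case is reached at depth log_7(823543) = 7 (the tree has 8 levels counting depth 0, but the depth asked for is 7).
Recursion depth = 7


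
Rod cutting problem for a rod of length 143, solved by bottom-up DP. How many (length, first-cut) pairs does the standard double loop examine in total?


For each subproblem length i = 1..143, the inner loop considers i possible first cuts.
Total = 1 + 2 + ... + 143
= 143*(143+1)/2
= 143*144/2 = 10296


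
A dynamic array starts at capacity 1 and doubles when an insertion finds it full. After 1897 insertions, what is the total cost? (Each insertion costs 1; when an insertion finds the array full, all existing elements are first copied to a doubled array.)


Insertion cost: 1897 (one per element)
Resizes occur just before inserting elements 2, 3, 5, 9, ...
Elements copied at each resize: 1 + 2 + 4 + 8 + 16 + 32 + 64 + 128 + 256 + 512 + 1024
Sum of copies = 2047 (geometric series: 2^k - 1)
Total = 1897 + 2047 = 3944


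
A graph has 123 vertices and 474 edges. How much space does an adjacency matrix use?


Adjacency matrix: V x V grid of entries
Space = V^2 = 123^2 = 123 * 123 = 15129


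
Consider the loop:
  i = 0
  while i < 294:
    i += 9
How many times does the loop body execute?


Starting at i = 0, each iteration adds 9.
Iterations until i >= 294:
  Iteration 1: i = 0 -> i = 9
  Iteration 2: i = 9 -> i = 18
  Iteration 3: i = 18 -> i = 27
  Iteration 4: i = 27 -> i = 36
  Iteration 5: i = 36 -> i = 45
  Iteration 6: i = 45 -> i = 54
  Iteration 7: i = 54 -> i = 63
  Iteration 8: i = 63 -> i = 72
  ... continuing ...
Total iterations = ceil(294/9) = 33


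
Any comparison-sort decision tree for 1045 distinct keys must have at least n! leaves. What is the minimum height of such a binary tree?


A binary decision tree of height h has at most 2^h leaves and needs at least n! of them, so h >= ceil(log2(n!)).
1045! is far too large to multiply out, so use Stirling's series:
  ln(n!) ~ n ln n - n + (1/2) ln(2 pi n) + 1/(12n)  (error below 1/(360 n^3), negligible here)
  ln(1045) = 6.9517722
  n ln n = 1045 * 6.9517722 = 7264.6019
  (1/2) ln(2 pi * 1045) = (1/2) ln(6565.9286) = 4.3948
  1/(12*1045) = 0.0001
  ln(1045!) ~ 7264.6019 - 1045 + 4.3948 + 0.0001 = 6223.9968
Convert to base 2: log2(1045!) = 6223.9968 / ln 2 = 6223.9968 / 0.69314718 = 8979.3293
ceil(8979.3293) = 8980


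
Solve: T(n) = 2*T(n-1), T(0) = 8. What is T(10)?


Unrolling:
T(10) = 2*T(9) = 2^2*T(8) = ... = 2^10*T(0)
= 2^10 * 8
= 1024 * 8 = 8192


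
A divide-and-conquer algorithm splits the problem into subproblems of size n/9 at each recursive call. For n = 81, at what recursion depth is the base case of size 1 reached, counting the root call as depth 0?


At each depth, the problem size is divided by 9:
  Depth 0: problem size = 81
  Depth 1: problem size = 9
  Depth 2: problem size = 1 (base case)
The base case is reached at depth log_9(81) = 2 (the tree has 3 levels counting depth 0, but the depth asked for is 2).
Recursion depth = 2


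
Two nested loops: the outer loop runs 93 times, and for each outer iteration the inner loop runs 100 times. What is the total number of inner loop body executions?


Outer loop: 93 iterations
Inner loop: 100 iterations per outer iteration
Total = 93 * 100 = 9300


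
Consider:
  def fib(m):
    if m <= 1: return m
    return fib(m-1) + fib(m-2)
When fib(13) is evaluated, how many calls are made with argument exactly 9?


Let N(m) = number of times fib(m) is called while evaluating fib(13).
N(13) = 1 (the initial call).
N(12) = 1 (only fib(13) calls it).
For 1 <= m <= 11: fib(m) is called by fib(m+1) and fib(m+2), so
  N(m) = N(m+1) + N(m+2).
fib(0) is called only by fib(2), so N(0) = N(2).
Walk down from m=13:
  N(13)=1, N(12)=1, N(11)=2, N(10)=3, N(9)=5
N(9) = 5


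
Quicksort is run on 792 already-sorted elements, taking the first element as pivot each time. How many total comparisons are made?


Sum of comparisons per partition:
791 + 790 + ... + 1 + 0
= 792 * (792 - 1) / 2
= 792 * 791 / 2
= 313236


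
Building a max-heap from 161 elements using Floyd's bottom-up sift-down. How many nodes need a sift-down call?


In a heap of 161 elements (0-indexed array):
  Last element index: 160
  Parent of last element: floor((160 - 1) / 2) = 79
  Internal nodes: indices 0 to 79
  Count = floor(161/2) = 80


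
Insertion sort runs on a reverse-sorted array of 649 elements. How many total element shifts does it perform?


Sum of shifts = 1 + 2 + 3 + ... + 648
= 649 * 648 / 2
= 420552 / 2
= 210276


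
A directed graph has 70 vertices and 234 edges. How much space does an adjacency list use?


Adjacency list: one list head per vertex + one entry per edge
Vertex heads: 70
Edge entries: 234
Total = 70 + 234 = 304


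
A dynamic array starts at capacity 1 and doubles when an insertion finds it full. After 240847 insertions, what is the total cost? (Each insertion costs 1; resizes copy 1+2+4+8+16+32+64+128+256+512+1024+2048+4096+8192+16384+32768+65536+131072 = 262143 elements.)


Insertion cost: 240847 (one per element)
Resizes occur just before inserting elements 2, 3, 5, 9, ...
Elements copied at each resize: 1 + 2 + 4 + 8 + 16 + 32 + 64 + 128 + 256 + 512 + 1024 + 2048 + 4096 + 8192 + 16384 + 32768 + 65536 + 131072
Sum of copies = 262143 (geometric series: 2^k - 1)
Total = 240847 + 262143 = 502990


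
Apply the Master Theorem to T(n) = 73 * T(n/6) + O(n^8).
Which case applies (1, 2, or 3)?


The Master Theorem: T(n) = a*T(n/b) + O(n^c)
  a = 73, b = 6, c = 8
log_b(a) = log_6(73) ~ 2.395
Compare b^c with a: 6^8 = 1679616 > 73, so c > log_b(a).
Since c > log_b(a), Case 3 applies.
T(n) = O(n^8)
Master Theorem case = 3


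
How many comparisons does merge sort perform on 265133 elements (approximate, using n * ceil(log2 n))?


Recursion depth: ceil(log2(265133)) = 19
Each recursion level merges n = 265133 elements
Total = 265133 * 19 = 5037527


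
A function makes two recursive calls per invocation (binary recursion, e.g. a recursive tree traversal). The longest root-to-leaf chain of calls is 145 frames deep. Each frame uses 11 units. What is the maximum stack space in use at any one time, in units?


Binary recursion: the two calls run one after the other, so only one root-to-leaf chain of frames is on the stack at a time.
Maximum depth (longest chain) = 145 frames
Each frame = 11 units
Max stack space = 145 * 11 = 1595


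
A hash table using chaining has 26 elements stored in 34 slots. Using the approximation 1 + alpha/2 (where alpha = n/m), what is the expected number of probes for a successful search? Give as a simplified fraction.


Load factor alpha = n/m = 26/34
Expected probes = 1 + alpha/2 = 1 + 26/(2*34)
= 1 + 26/68
= 68/68 + 26/68
= 94/68
Simplify: 47/34


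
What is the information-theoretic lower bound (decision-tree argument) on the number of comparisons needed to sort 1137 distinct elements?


A binary decision tree of height h has at most 2^h leaves and needs at least n! of them, so h >= ceil(log2(n!)).
1137! is far too large to multiply out, so use Stirling's series:
  ln(n!) ~ n ln n - n + (1/2) ln(2 pi n) + 1/(12n)  (error below 1/(360 n^3), negligible here)
  ln(1137) = 7.0361485
  n ln n = 1137 * 7.0361485 = 8000.1008
  (1/2) ln(2 pi * 1137) = (1/2) ln(7143.9817) = 4.4370
  1/(12*1137) = 0.0001
  ln(1137!) ~ 8000.1008 - 1137 + 4.4370 + 0.0001 = 6867.5379
Convert to base 2: log2(1137!) = 6867.5379 / ln 2 = 6867.5379 / 0.69314718 = 9907.7629
ceil(9907.7629) = 9908


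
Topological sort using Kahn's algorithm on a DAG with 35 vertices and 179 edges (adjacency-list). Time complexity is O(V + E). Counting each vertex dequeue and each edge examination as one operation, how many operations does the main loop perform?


Kahn's algorithm:
  1. Compute in-degrees: O(V + E)
  2. Process queue: each vertex dequeued once (O(V))
     each edge examined once (O(E))
Total = V + E = 35 + 179 = 214


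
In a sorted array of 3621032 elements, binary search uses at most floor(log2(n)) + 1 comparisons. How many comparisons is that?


Halving sequence: 3621032 -> 1810516 -> 905258 -> 452629 -> 226314 -> 113157 -> 56578 -> 28289 -> 14144 -> 7072 -> 3536 -> 1768 -> 884 -> 442 -> 221 -> 110 -> 55 -> 27 -> 13 -> 6 -> 3 -> 1
Number of halvings = 21
Max comparisons = 21 + 1 = 22


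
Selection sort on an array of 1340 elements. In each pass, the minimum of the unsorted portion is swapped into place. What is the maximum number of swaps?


Selection sort performs one swap per pass:
  Pass 1: find min in positions 0 to 1339, swap with position 0
  Pass 2: find min in positions 1 to 1339, swap with position 1
  Pass 3: find min in positions 2 to 1339, swap with position 2
  Pass 4: find min in positions 3 to 1339, swap with position 3
  Pass 5: find min in positions 4 to 1339, swap with position 4
  ... (1334 more passes)
Total passes (and swaps) = n - 1 = 1340 - 1 = 1339


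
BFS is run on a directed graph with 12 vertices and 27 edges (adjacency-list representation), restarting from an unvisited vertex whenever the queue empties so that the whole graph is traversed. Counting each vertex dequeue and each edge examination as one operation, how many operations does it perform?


A full BFS traversal dequeues each vertex exactly once and examines each directed edge exactly once.
V = 12 (vertex processing cost)
E = 27 (edge examination cost)
Total operations proportional to V + E = 12 + 27 = 39


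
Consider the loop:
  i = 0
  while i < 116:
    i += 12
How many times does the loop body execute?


Starting at i = 0, each iteration adds 12.
Iterations until i >= 116:
  Iteration 1: i = 0 -> i = 12
  Iteration 2: i = 12 -> i = 24
  Iteration 3: i = 24 -> i = 36
  Iteration 4: i = 36 -> i = 48
  Iteration 5: i = 48 -> i = 60
  Iteration 6: i = 60 -> i = 72
  Iteration 7: i = 72 -> i = 84
  Iteration 8: i = 84 -> i = 96
  ... continuing ...
Total iterations = ceil(116/12) = 10


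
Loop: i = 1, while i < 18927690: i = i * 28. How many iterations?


i multiplies by 28 each step:
i = 1 -> 28 -> 784 -> 21952 -> 614656 -> 17210368 -> 481890304 (stop)
Iterations = ceil(log_28(18927690)) = 6


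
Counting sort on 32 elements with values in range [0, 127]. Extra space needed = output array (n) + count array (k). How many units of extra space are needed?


Output array size: 32 (to store sorted result)
Count array size: 128 (one slot per possible value, range 0 to 127)
Total extra space = 32 + 128 = 160


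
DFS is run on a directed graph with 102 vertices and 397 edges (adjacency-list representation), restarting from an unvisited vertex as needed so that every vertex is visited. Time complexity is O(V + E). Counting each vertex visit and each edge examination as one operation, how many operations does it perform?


A full DFS traversal processes each vertex exactly once (push/pop on stack).
Each directed edge is examined once.
V = 102, E = 397
V + E = 499


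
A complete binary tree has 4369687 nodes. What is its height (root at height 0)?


In a complete binary tree, level k holds nodes 2^k .. 2^(k+1)-1 (1-indexed).
Height = floor(log2(n)) = floor(log2(4369687)) = 22
Check: 2^22 = 4194304 <= 4369687 < 8388608 = 2^23


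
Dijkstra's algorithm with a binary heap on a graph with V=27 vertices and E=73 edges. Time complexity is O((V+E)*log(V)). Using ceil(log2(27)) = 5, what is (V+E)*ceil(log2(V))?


Dijkstra with a binary heap: each vertex is extracted once, each edge may relax once.
Each heap operation costs O(log V).
V + E = 27 + 73 = 100
ceil(log2(27)) = 5 (since 2^4 = 16 < 27 <= 32 = 2^5)
Total heap work = (V+E) * ceil(log2(V)) = 100 * 5 = 500


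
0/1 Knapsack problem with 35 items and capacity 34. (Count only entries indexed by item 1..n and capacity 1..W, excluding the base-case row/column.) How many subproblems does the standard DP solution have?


The DP table is indexed by (item, capacity).
Rows: 35 items
Columns: 34 capacity values (1 to W)
Total subproblems = 35 * 34 = 1190


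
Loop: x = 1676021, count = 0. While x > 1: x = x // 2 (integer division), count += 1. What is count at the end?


The variable x halves each step:
x = 1676021 -> 838010 -> 419005 -> 209502 -> 104751 -> 52375 -> 26187 -> 13093 -> 6546 -> 3273 -> 1636 -> 818 -> 409 -> 204 -> 102 -> 51 -> 25 -> 12 -> 6 -> 3 -> 1
Number of halvings = floor(log2(1676021)) = 20


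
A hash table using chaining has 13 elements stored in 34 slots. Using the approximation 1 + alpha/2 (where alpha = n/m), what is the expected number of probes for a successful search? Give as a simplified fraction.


Load factor alpha = n/m = 13/34
Expected probes = 1 + alpha/2 = 1 + 13/(2*34)
= 1 + 13/68
= 68/68 + 13/68
= 81/68


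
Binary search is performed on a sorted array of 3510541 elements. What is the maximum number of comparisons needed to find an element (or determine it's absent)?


Binary search halves the search space each comparison:
  Step 1: search space = 3510541 -> 1755270
  Step 2: search space = 1755270 -> 877635
  Step 3: search space = 877635 -> 438817
  Step 4: search space = 438817 -> 219408
  Step 5: search space = 219408 -> 109704
  Step 6: search space = 109704 -> 54852
  Step 7: search space = 54852 -> 27426
  Step 8: search space = 27426 -> 13713
  Step 9: search space = 13713 -> 6856
  Step 10: search space = 6856 -> 3428
  Step 11: search space = 3428 -> 1714
  Step 12: search space = 1714 -> 857
  Step 13: search space = 857 -> 428
  Step 14: search space = 428 -> 214
  Step 15: search space = 214 -> 107
  Step 16: search space = 107 -> 53
  Step 17: search space = 53 -> 26
  Step 18: search space = 26 -> 13
  Step 19: search space = 13 -> 6
  Step 20: search space = 6 -> 3
  Step 21: search space = 3 -> 1
  Step 22: search space = 1 (final check)
Maximum comparisons = floor(log2(3510541)) + 1 = 21 + 1 = 22


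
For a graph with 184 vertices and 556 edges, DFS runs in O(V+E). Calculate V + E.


A full DFS traversal visits each vertex once and examines each edge once.
V = 184
E = 556
Sum = 184 + 556 = 740


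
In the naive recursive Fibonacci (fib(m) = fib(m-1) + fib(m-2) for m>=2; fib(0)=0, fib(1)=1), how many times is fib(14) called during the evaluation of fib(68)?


Let N(m) = number of times fib(m) is called while evaluating fib(68).
N(68) = 1 (the initial call).
N(67) = 1 (only fib(68) calls it).
For 1 <= m <= 66: fib(m) is called by fib(m+1) and fib(m+2), so
  N(m) = N(m+1) + N(m+2).
fib(0) is called only by fib(2), so N(0) = N(2).
Walk down from m=68:
  N(68)=1, N(67)=1, N(66)=2, N(65)=3, N(64)=5, N(63)=8, N(62)=13, N(61)=21, N(60)=34, N(59)=55, N(58)=89, N(57)=144, N(56)=233, N(55)=377, N(54)=610, N(53)=987, N(52)=1597, N(51)=2584, N(50)=4181, N(49)=6765, N(48)=10946, N(47)=17711, N(46)=28657, N(45)=46368, N(44)=75025, N(43)=121393, N(42)=196418, N(41)=317811, N(40)=514229, N(39)=832040, N(38)=1346269, N(37)=2178309, N(36)=3524578, N(35)=5702887, N(34)=9227465, N(33)=14930352, N(32)=24157817, N(31)=39088169, N(30)=63245986, N(29)=102334155, N(28)=165580141, N(27)=267914296, N(26)=433494437, N(25)=701408733, N(24)=1134903170, N(23)=1836311903, N(22)=2971215073, N(21)=4807526976, N(20)=7778742049, N(19)=12586269025, N(18)=20365011074, N(17)=32951280099, N(16)=53316291173, N(15)=86267571272, N(14)=139583862445
N(14) = 139583862445
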